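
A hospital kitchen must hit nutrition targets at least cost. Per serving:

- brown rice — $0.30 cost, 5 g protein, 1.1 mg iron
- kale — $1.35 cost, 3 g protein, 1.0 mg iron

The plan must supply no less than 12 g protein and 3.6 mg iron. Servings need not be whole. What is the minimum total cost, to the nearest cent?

Two binding constraints pin down two serving amounts, so the optimal mix uses at most two foods. The candidates are each food alone (scaled to the tighter of protein/iron) and each pair with both constraints tight.
brown rice only: max(12/5, 3.6/1.1) = 3.273 servings → $0.98.
kale only: max(12/3, 3.6/1.0) = 4 servings → $5.40.
brown rice + kale with both tight: 0.7059 servings and 2.824 servings → $4.02.
The minimum over all feasible corners is $0.98.

$0.98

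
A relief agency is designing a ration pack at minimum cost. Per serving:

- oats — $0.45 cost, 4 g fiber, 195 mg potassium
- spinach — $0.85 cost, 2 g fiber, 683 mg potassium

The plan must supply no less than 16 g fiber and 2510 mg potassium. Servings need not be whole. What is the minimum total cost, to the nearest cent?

$3.65

Compare the cost at each extreme point of the feasible region.
oats only: max(16/4, 2510/195) = 12.87 servings → $5.79.
spinach only: max(16/2, 2510/683) = 8 servings → $6.80.
oats + spinach with both tight: 2.523 servings and 2.955 servings → $3.65.
Cheapest feasible corner: $3.65.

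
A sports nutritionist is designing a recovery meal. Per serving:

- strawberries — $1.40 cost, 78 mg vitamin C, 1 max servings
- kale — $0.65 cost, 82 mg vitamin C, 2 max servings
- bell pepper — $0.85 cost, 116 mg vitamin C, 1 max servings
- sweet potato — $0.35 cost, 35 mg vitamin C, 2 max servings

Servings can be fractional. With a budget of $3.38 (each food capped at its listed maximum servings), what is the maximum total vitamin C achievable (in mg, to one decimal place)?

379.5 mg

Vitamin C per dollar: bell pepper 136.5, kale 126.2, sweet potato 100, strawberries 55.71.
Take 1 serving of bell pepper: spends $0.85, +116.0 mg vitamin C (running total 116.0 mg).
Take 2 servings of kale: spends $1.30, +164.0 mg vitamin C (running total 280.0 mg).
Take 2 servings of sweet potato: spends $0.70, +70.0 mg vitamin C (running total 350.0 mg).
Take 0.3786 servings of strawberries: spends $0.53, +29.5 mg vitamin C (running total 379.5 mg).
Filling greedily by vitamin C-per-dollar is optimal for one linear limit, giving 379.5 mg.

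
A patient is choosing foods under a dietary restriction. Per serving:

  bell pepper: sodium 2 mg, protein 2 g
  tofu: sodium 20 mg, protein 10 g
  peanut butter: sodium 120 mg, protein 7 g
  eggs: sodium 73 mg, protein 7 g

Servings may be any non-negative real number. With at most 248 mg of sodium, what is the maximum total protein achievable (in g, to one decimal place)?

Protein per mg sodium: bell pepper 1, tofu 0.5, eggs 0.09589, peanut butter 0.05833.
With no serving limits, spend the whole sodium allowance on bell pepper: 248 mg / 2 mg × 2 g = 248.0 g.

248.0 g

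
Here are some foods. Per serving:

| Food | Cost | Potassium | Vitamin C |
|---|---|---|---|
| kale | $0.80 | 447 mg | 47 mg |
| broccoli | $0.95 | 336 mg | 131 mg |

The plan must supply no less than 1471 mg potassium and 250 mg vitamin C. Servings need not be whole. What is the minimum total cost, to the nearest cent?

$2.98

At the optimum either one food covers both requirements or two foods hit both targets exactly; no other combination can be cheaper.
kale only: max(1471/447, 250/47) = 5.319 servings → $4.26.
broccoli only: max(1471/336, 250/131) = 4.378 servings → $4.16.
kale + broccoli with both tight: 2.542 servings and 0.9964 servings → $2.98.
Cheapest feasible corner: $2.98.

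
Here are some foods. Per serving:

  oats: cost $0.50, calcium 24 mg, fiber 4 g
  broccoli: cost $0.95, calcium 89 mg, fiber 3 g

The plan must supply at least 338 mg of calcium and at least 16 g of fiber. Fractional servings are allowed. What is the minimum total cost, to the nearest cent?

Check every corner: each single food scaled to meet both minima, and each pair solved so both constraints bind.
oats only: max(338/24, 16/4) = 14.08 servings → $7.04.
broccoli only: max(338/89, 16/3) = 5.333 servings → $5.07.
oats + broccoli with both tight: 1.444 servings and 3.408 servings → $3.96.
The minimum over all feasible corners is $3.96.

$3.96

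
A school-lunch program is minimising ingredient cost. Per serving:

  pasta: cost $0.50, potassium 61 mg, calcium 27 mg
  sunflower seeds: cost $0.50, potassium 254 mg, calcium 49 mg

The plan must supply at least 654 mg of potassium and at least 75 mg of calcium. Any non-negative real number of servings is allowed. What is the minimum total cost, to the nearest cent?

With two linear requirements the optimum uses one or two foods; enumerate the corners.
pasta only: max(654/61, 75/27) = 10.72 servings → $5.36.
sunflower seeds only: max(654/254, 75/49) = 2.575 servings → $1.29.
pasta + sunflower seeds: the both-tight solution has a negative serving — not a feasible corner.
So the least-cost plan costs $1.29.

$1.29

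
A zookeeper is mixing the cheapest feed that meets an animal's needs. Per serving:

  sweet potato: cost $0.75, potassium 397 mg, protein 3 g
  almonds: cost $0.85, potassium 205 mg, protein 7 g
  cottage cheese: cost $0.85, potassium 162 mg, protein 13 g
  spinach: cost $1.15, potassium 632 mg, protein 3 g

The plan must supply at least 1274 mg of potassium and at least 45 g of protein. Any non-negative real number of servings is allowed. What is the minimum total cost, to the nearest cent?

$4.04

This is a tiny linear program; its minimum lies at a vertex of the feasible set. List the vertices and price them.
sweet potato only: max(1274/397, 45/3) = 15 servings → $11.25.
almonds only: max(1274/205, 45/7) = 6.429 servings → $5.46.
cottage cheese only: max(1274/162, 45/13) = 7.864 servings → $6.68.
spinach only: max(1274/632, 45/3) = 15 servings → $17.25.
sweet potato + almonds: the both-tight solution has a negative serving — not a feasible corner.
sweet potato + cottage cheese with both tight: 1.983 servings and 3.004 servings → $4.04.
sweet potato + spinach: the both-tight solution has a negative serving — not a feasible corner.
almonds + cottage cheese with both tight: 6.056 servings and 0.2005 servings → $5.32.
almonds + spinach: the both-tight solution has a negative serving — not a feasible corner.
cottage cheese + spinach with both tight: 3.185 servings and 1.199 servings → $4.09.
So the least-cost plan costs $4.04.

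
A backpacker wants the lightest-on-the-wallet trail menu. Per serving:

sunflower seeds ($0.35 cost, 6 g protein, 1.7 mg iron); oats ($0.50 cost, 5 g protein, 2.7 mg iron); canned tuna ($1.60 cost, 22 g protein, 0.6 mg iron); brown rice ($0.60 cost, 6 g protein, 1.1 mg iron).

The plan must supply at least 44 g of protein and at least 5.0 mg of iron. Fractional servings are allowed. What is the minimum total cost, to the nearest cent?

$2.57

Minimising a linear cost over {protein ≥ 44, iron ≥ 5.0, servings ≥ 0} — the optimum is at a vertex, using one or two foods.
sunflower seeds only: max(44/6, 5.0/1.7) = 7.333 servings → $2.57.
oats only: max(44/5, 5.0/2.7) = 8.8 servings → $4.40.
canned tuna only: max(44/22, 5.0/0.6) = 8.333 servings → $13.33.
brown rice only: max(44/6, 5.0/1.1) = 7.333 servings → $4.40.
sunflower seeds + oats with both targets exact would need a negative amount; discard.
sunflower seeds + canned tuna with both tight: 2.473 servings and 1.325 servings → $2.99.
sunflower seeds + brown rice: the both-tight solution has a negative serving — not a feasible corner.
oats + canned tuna with both tight: 1.482 servings and 1.663 servings → $3.40.
oats + brown rice: the both-tight solution has a negative serving — not a feasible corner.
canned tuna + brown rice with both tight: 0.8932 servings and 4.058 servings → $3.86.
The minimum over all feasible corners is $2.57.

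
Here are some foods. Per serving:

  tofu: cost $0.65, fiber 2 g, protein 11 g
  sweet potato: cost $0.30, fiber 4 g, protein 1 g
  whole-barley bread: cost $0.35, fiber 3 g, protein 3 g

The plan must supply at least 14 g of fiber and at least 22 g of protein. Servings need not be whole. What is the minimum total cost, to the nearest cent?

$1.93

Compare the cost at each extreme point of the feasible region.
tofu only: max(14/2, 22/11) = 7 servings → $4.55.
sweet potato only: max(14/4, 22/1) = 22 servings → $6.60.
whole-barley bread only: max(14/3, 22/3) = 7.333 servings → $2.57.
tofu + sweet potato with both tight: 1.762 servings and 2.619 servings → $1.93.
tofu + whole-barley bread with both tight: 0.8889 servings and 4.074 servings → $2.00.
sweet potato + whole-barley bread with both targets exact would need a negative amount; discard.
So the least-cost plan costs $1.93.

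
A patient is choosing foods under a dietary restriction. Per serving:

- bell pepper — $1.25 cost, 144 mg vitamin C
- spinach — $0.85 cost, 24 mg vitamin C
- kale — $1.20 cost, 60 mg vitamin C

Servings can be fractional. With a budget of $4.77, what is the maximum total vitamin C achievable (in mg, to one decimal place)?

Vitamin C per dollar: bell pepper 115.2, kale 50, spinach 28.24.
With no serving limits, spend the whole cost allowance on bell pepper: $4.77 / $1.25 × 144 mg = 549.5 mg.

549.5 mg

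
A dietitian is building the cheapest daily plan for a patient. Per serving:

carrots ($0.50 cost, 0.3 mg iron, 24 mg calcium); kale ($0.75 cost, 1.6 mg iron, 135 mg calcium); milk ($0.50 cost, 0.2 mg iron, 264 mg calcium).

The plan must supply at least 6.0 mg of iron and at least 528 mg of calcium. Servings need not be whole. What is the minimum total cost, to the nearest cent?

$2.85

With two linear requirements the optimum uses one or two foods; enumerate the corners.
carrots only: max(6.0/0.3, 528/24) = 22 servings → $11.00.
kale only: max(6.0/1.6, 528/135) = 3.911 servings → $2.93.
milk only: max(6.0/0.2, 528/264) = 30 servings → $15.00.
carrots + kale: intersection lies outside the first quadrant.
carrots + milk with both tight: 19.87 servings and 0.1935 servings → $10.03.
kale + milk with both tight: 3.739 servings and 0.08801 servings → $2.85.
The minimum over all feasible corners is $2.85.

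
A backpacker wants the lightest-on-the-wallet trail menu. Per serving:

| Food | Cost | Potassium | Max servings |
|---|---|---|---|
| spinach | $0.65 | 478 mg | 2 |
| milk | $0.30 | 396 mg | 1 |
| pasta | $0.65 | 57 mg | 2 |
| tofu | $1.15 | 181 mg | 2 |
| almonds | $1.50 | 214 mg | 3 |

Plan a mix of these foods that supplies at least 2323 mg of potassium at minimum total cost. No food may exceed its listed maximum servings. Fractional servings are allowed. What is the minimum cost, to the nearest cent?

Cost per mg of potassium: milk $0.0008, spinach $0.0014, tofu $0.0064, almonds $0.0070, pasta $0.0114.
Take 1 serving of milk: +396.0 mg potassium for $0.30 (total $0.30, still need 1927.0 mg).
Take 2 servings of spinach: +956.0 mg potassium for $1.30 (total $1.60, still need 971.0 mg).
Take 2 servings of tofu: +362.0 mg potassium for $2.30 (total $3.90, still need 609.0 mg).
Take 2.846 servings of almonds: +609.0 mg potassium for $4.27 (total $8.17, still need 0.0 mg).
Greedy by cheapest-per-mg is optimal for a single linear constraint, so the minimum cost is $8.17.

$8.17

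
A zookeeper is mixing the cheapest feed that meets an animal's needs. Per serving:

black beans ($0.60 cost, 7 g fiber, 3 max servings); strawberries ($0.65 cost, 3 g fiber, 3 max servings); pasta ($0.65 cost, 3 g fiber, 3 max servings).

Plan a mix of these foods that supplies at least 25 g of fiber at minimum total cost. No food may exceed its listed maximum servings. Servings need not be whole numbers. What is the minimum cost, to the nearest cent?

Cost per g of fiber: black beans $0.0857, strawberries $0.2167, pasta $0.2167.
Take 3 servings of black beans: +21.0 g fiber for $1.80 (total $1.80, still need 4.0 g).
Take 1.333 servings of strawberries: +4.0 g fiber for $0.87 (total $2.67, still need 0.0 g).
Greedy by cheapest-per-g is optimal for a single linear constraint, so the minimum cost is $2.67.

$2.67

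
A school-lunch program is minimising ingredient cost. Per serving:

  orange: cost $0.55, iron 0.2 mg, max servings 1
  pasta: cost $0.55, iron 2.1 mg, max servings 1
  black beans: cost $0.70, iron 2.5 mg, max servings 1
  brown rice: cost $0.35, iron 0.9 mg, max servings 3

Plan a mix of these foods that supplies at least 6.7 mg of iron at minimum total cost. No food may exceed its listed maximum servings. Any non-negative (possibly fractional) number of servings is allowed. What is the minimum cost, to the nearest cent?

$2.07

Cost per mg of iron: pasta $0.2619, black beans $0.2800, brown rice $0.3889, orange $2.7500.
Take 1 serving of pasta: +2.1 mg iron for $0.55 (total $0.55, still need 4.6 mg).
Take 1 serving of black beans: +2.5 mg iron for $0.70 (total $1.25, still need 2.1 mg).
Take 2.333 servings of brown rice: +2.1 mg iron for $0.82 (total $2.07, still need 0.0 mg).
Greedy by cheapest-per-mg is optimal for a single linear constraint, so the minimum cost is $2.07.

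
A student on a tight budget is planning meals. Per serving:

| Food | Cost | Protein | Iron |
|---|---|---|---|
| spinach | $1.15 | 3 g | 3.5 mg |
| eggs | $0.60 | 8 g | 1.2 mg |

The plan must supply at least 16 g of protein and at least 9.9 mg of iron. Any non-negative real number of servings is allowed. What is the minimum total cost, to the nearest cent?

$3.47

Two binding constraints pin down two serving amounts, so the optimal mix uses at most two foods. The candidates are each food alone (scaled to the tighter of protein/iron) and each pair with both constraints tight.
spinach only: max(16/3, 9.9/3.5) = 5.333 servings → $6.13.
eggs only: max(16/8, 9.9/1.2) = 8.25 servings → $4.95.
spinach + eggs with both tight: 2.459 servings and 1.078 servings → $3.47.
Cheapest feasible corner: $3.47.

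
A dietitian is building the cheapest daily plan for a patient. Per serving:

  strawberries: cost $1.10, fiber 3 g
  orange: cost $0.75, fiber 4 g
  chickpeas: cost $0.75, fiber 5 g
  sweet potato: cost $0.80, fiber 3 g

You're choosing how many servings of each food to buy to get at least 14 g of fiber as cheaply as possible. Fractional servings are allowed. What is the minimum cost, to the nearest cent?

Cost per g of fiber: chickpeas $0.1500, orange $0.1875, sweet potato $0.2667, strawberries $0.3667.
With no serving limits, use only chickpeas: 14 g / 5 g = 2.8 servings × $0.75 = $2.10.

$2.10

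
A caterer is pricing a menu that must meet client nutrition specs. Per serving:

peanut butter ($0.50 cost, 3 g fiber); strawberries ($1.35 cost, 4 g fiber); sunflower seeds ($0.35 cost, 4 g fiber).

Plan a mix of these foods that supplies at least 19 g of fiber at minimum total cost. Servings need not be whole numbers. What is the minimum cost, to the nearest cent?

$1.66

Cost per g of fiber: sunflower seeds $0.0875, peanut butter $0.1667, strawberries $0.3375.
With no serving limits, use only sunflower seeds: 19 g / 4 g = 4.75 servings × $0.35 = $1.66.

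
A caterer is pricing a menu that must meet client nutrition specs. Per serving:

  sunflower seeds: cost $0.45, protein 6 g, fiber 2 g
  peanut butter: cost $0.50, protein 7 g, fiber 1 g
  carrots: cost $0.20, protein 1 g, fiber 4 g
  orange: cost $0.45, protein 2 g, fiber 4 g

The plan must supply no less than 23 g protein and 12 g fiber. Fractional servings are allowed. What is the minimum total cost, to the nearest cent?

$1.87

A basic optimal solution has at most two foods positive. Try each food alone and each pair with both targets met exactly.
sunflower seeds only: max(23/6, 12/2) = 6 servings → $2.70.
peanut butter only: max(23/7, 12/1) = 12 servings → $6.00.
carrots only: max(23/1, 12/4) = 23 servings → $4.60.
orange only: max(23/2, 12/4) = 11.5 servings → $5.17.
sunflower seeds + peanut butter with both targets exact would need a negative amount; discard.
sunflower seeds + carrots with both tight: 3.636 servings and 1.182 servings → $1.87.
sunflower seeds + orange with both tight: 3.4 servings and 1.3 servings → $2.12.
peanut butter + carrots with both tight: 2.963 servings and 2.259 servings → $1.93.
peanut butter + orange with both tight: 2.615 servings and 2.346 servings → $2.36.
carrots + orange with both targets exact would need a negative amount; discard.
The minimum over all feasible corners is $1.87.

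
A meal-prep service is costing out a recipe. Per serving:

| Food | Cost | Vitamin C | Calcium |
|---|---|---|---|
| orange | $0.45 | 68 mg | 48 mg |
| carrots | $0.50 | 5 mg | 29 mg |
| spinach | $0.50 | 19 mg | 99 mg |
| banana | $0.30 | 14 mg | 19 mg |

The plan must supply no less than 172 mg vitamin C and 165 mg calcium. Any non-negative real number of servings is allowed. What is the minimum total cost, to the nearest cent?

$1.33

A basic optimal solution has at most two foods positive. Try each food alone and each pair with both targets met exactly.
orange only: max(172/68, 165/48) = 3.438 servings → $1.55.
carrots only: max(172/5, 165/29) = 34.4 servings → $17.20.
spinach only: max(172/19, 165/99) = 9.053 servings → $4.53.
banana only: max(172/14, 165/19) = 12.29 servings → $3.69.
orange + carrots with both tight: 2.404 servings and 1.711 servings → $1.94.
orange + spinach with both tight: 2.387 servings and 0.5093 servings → $1.33.
orange + banana with both tight: 1.545 servings and 4.781 servings → $2.13.
carrots + spinach: intersection lies outside the first quadrant.
carrots + banana with both targets exact would need a negative amount; discard.
spinach + banana: intersection lies outside the first quadrant.
The minimum over all feasible corners is $1.33.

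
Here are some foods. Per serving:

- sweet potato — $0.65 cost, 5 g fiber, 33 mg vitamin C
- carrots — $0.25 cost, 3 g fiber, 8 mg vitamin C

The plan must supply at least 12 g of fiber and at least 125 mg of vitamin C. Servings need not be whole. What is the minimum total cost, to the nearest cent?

With two linear requirements the optimum uses one or two foods; enumerate the corners.
sweet potato only: max(12/5, 125/33) = 3.788 servings → $2.46.
carrots only: max(12/3, 125/8) = 15.62 servings → $3.91.
sweet potato + carrots: intersection lies outside the first quadrant.
Cheapest feasible corner: $2.46.

$2.46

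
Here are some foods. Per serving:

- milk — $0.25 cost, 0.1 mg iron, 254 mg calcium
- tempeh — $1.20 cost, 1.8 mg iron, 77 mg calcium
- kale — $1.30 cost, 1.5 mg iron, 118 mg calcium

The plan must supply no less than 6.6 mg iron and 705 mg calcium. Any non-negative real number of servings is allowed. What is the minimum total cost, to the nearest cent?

$4.71

milk only: max(6.6/0.1, 705/254) = 66 servings → $16.50.
tempeh only: max(6.6/1.8, 705/77) = 9.156 servings → $10.99.
kale only: max(6.6/1.5, 705/118) = 5.975 servings → $7.77.
milk + tempeh with both tight: 1.693 servings and 3.573 servings → $4.71.
milk + kale with both tight: 0.7549 servings and 4.35 servings → $5.84.
tempeh + kale: the both-tight solution has a negative serving — not a feasible corner.
Cheapest feasible corner: $4.71.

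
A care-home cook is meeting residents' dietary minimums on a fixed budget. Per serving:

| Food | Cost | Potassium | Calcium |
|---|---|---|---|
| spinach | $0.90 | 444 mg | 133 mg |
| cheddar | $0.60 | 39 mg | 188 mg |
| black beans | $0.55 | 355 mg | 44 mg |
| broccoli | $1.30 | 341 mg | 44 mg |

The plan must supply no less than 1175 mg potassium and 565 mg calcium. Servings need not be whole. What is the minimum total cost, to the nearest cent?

$3.01

spinach only: max(1175/444, 565/133) = 4.248 servings → $3.82.
cheddar only: max(1175/39, 565/188) = 30.13 servings → $18.08.
black beans only: max(1175/355, 565/44) = 12.84 servings → $7.06.
broccoli only: max(1175/341, 565/44) = 12.84 servings → $16.69.
spinach + cheddar with both tight: 2.54 servings and 1.208 servings → $3.01.
spinach + black beans: intersection lies outside the first quadrant.
spinach + broccoli with both targets exact would need a negative amount; discard.
cheddar + black beans with both tight: 2.29 servings and 3.058 servings → $3.06.
cheddar + broccoli with both tight: 2.259 servings and 3.187 servings → $5.50.
black beans + broccoli: intersection lies outside the first quadrant.
The minimum over all feasible corners is $3.01.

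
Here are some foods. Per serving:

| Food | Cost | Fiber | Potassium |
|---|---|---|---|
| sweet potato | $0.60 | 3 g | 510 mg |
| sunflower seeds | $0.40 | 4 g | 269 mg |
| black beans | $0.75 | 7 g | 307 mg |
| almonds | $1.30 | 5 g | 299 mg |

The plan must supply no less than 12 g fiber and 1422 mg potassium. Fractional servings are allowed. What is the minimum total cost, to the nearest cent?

$1.80

With two linear requirements the optimum uses one or two foods; enumerate the corners.
sweet potato only: max(12/3, 1422/510) = 4 servings → $2.40.
sunflower seeds only: max(12/4, 1422/269) = 5.286 servings → $2.11.
black beans only: max(12/7, 1422/307) = 4.632 servings → $3.47.
almonds only: max(12/5, 1422/299) = 4.756 servings → $6.18.
sweet potato + sunflower seeds with both tight: 1.995 servings and 1.504 servings → $1.80.
sweet potato + black beans with both tight: 2.367 servings and 0.6999 servings → $1.95.
sweet potato + almonds with both tight: 2.131 servings and 1.122 servings → $2.74.
sunflower seeds + black beans: intersection lies outside the first quadrant.
sunflower seeds + almonds with both targets exact would need a negative amount; discard.
black beans + almonds: the both-tight solution has a negative serving — not a feasible corner.
So the least-cost plan costs $1.80.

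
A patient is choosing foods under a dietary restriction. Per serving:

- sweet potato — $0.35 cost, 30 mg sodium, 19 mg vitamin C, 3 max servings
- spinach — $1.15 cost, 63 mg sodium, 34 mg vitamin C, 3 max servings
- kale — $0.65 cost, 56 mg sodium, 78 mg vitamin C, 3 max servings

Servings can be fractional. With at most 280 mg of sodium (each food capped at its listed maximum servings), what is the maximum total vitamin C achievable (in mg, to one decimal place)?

302.9 mg

Vitamin C per mg sodium: kale 1.393, sweet potato 0.6333, spinach 0.5397.
Take 3 servings of kale: uses 168 mg sodium, +234.0 mg vitamin C (running total 234.0 mg).
Take 3 servings of sweet potato: uses 90 mg sodium, +57.0 mg vitamin C (running total 291.0 mg).
Take 0.3492 servings of spinach: uses 22 mg sodium, +11.9 mg vitamin C (running total 302.9 mg).
Greedy by best ratio exhausts the sodium allowance optimally: 302.9 mg.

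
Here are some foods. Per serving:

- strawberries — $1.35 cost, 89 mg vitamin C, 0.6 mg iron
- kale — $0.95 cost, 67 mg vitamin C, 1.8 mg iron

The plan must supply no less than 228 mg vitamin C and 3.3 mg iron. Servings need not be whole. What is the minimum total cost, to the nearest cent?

An LP optimum is at a vertex; with two nutrient constraints at most two foods are used. Check each candidate.
strawberries only: max(228/89, 3.3/0.6) = 5.5 servings → $7.42.
kale only: max(228/67, 3.3/1.8) = 3.403 servings → $3.23.
strawberries + kale with both tight: 1.577 servings and 1.308 servings → $3.37.
So the least-cost plan costs $3.23.

$3.23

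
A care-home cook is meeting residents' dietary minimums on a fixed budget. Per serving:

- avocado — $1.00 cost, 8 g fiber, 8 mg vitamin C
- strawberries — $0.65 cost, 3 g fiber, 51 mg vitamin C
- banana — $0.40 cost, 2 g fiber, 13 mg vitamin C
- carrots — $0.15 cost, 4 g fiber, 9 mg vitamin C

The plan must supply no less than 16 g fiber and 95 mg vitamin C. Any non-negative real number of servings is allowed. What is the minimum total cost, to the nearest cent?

avocado only: max(16/8, 95/8) = 11.88 servings → $11.88.
strawberries only: max(16/3, 95/51) = 5.333 servings → $3.47.
banana only: max(16/2, 95/13) = 8 servings → $3.20.
carrots only: max(16/4, 95/9) = 10.56 servings → $1.58.
avocado + strawberries with both tight: 1.383 servings and 1.646 servings → $2.45.
avocado + banana with both tight: 0.2045 servings and 7.182 servings → $3.08.
avocado + carrots: intersection lies outside the first quadrant.
strawberries + banana: the both-tight solution has a negative serving — not a feasible corner.
strawberries + carrots with both tight: 1.333 servings and 3 servings → $1.32.
banana + carrots with both tight: 6.941 servings and 0.5294 servings → $2.86.
The minimum over all feasible corners is $1.32.

$1.32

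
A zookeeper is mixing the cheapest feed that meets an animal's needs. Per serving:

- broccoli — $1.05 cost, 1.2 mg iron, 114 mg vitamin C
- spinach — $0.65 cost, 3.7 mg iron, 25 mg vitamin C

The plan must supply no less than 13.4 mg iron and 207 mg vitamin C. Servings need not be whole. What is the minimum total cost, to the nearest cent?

For a min-cost LP with two ≥-constraints, a basic feasible solution has at most two positive variables.
broccoli only: max(13.4/1.2, 207/114) = 11.17 servings → $11.72.
spinach only: max(13.4/3.7, 207/25) = 8.28 servings → $5.38.
broccoli + spinach with both tight: 1.1 servings and 3.265 servings → $3.28.
The minimum over all feasible corners is $3.28.

$3.28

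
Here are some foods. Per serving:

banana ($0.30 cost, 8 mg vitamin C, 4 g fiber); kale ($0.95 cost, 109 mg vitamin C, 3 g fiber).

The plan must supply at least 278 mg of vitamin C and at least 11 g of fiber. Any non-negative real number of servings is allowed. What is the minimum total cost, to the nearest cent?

$2.63

This is a tiny linear program; its minimum lies at a vertex of the feasible set. List the vertices and price them.
banana only: max(278/8, 11/4) = 34.75 servings → $10.43.
kale only: max(278/109, 11/3) = 3.667 servings → $3.48.
banana + kale with both tight: 0.8859 servings and 2.485 servings → $2.63.
Cheapest feasible corner: $2.63.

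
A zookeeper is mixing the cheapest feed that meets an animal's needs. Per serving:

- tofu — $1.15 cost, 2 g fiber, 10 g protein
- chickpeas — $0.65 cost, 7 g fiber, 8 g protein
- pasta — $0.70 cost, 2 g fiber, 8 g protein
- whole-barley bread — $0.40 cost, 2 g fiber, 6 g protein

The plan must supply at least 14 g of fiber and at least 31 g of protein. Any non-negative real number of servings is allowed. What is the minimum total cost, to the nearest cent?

$2.17

With two linear requirements the optimum uses one or two foods; enumerate the corners.
tofu only: max(14/2, 31/10) = 7 servings → $8.05.
chickpeas only: max(14/7, 31/8) = 3.875 servings → $2.52.
pasta only: max(14/2, 31/8) = 7 servings → $4.90.
whole-barley bread only: max(14/2, 31/6) = 7 servings → $2.80.
tofu + chickpeas with both tight: 1.944 servings and 1.444 servings → $3.17.
tofu + pasta: intersection lies outside the first quadrant.
tofu + whole-barley bread: intersection lies outside the first quadrant.
chickpeas + pasta with both tight: 1.25 servings and 2.625 servings → $2.65.
chickpeas + whole-barley bread with both tight: 0.8462 servings and 4.038 servings → $2.17.
pasta + whole-barley bread: the both-tight solution has a negative serving — not a feasible corner.
So the least-cost plan costs $2.17.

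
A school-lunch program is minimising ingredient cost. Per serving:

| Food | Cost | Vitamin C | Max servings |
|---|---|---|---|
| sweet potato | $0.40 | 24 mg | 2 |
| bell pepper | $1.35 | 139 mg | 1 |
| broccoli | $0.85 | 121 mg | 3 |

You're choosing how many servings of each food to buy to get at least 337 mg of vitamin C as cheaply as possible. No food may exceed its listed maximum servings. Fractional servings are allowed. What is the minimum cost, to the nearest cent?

$2.37

Cost per mg of vitamin C: broccoli $0.0070, bell pepper $0.0097, sweet potato $0.0167.
Take 2.785 servings of broccoli: +337.0 mg vitamin C for $2.37 (total $2.37, still need 0.0 mg).
Filling from the cheapest source first is optimal under one linear minimum: $2.37.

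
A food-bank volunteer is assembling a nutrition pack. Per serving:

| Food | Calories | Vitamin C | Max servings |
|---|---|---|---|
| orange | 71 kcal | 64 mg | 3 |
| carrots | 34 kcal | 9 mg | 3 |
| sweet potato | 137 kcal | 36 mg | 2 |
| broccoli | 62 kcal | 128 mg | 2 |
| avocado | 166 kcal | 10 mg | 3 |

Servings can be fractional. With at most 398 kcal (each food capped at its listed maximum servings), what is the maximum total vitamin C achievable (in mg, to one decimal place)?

Vitamin C per kcal: broccoli 2.065, orange 0.9014, carrots 0.2647, sweet potato 0.2628, avocado 0.06024.
Take 2 servings of broccoli: uses 124 kcal, +256.0 mg vitamin C (running total 256.0 mg).
Take 3 servings of orange: uses 213 kcal, +192.0 mg vitamin C (running total 448.0 mg).
Take 1.794 servings of carrots: uses 61 kcal, +16.1 mg vitamin C (running total 464.1 mg).
Filling greedily by vitamin C-per-kcal is optimal for one linear limit, giving 464.1 mg.

464.1 mg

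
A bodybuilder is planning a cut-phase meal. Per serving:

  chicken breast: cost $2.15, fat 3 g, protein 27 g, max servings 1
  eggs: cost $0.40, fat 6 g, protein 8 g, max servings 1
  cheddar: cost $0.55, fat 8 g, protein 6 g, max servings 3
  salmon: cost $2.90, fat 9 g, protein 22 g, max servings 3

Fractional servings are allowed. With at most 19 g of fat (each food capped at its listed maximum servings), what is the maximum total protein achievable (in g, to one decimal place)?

Protein per g fat: chicken breast 9, salmon 2.444, eggs 1.333, cheddar 0.75.
Take 1 serving of chicken breast: uses 3 g fat, +27.0 g protein (running total 27.0 g).
Take 1.778 servings of salmon: uses 16 g fat, +39.1 g protein (running total 66.1 g).
Greedy by best ratio exhausts the fat allowance optimally: 66.1 g.

66.1 g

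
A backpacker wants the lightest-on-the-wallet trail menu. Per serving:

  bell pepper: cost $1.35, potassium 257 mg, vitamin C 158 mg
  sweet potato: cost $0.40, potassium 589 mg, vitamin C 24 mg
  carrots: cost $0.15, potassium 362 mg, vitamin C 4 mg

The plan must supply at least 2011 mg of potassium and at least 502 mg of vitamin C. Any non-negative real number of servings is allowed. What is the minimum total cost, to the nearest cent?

$4.68

This is a tiny linear program; its minimum lies at a vertex of the feasible set. List the vertices and price them.
bell pepper only: max(2011/257, 502/158) = 7.825 servings → $10.56.
sweet potato only: max(2011/589, 502/24) = 20.92 servings → $8.37.
carrots only: max(2011/362, 502/4) = 125.5 servings → $18.82.
bell pepper + sweet potato with both tight: 2.847 servings and 2.172 servings → $4.71.
bell pepper + carrots with both tight: 3.092 servings and 3.36 servings → $4.68.
sweet potato + carrots with both targets exact would need a negative amount; discard.
Cheapest feasible corner: $4.68.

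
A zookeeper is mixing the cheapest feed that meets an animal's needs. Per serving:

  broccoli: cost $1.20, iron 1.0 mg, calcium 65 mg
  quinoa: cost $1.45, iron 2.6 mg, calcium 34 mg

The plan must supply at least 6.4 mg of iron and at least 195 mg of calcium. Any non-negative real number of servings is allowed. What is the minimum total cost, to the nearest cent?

Two binding constraints pin down two serving amounts, so the optimal mix uses at most two foods. The candidates are each food alone (scaled to the tighter of iron/calcium) and each pair with both constraints tight.
broccoli only: max(6.4/1.0, 195/65) = 6.4 servings → $7.68.
quinoa only: max(6.4/2.6, 195/34) = 5.735 servings → $8.32.
broccoli + quinoa with both tight: 2.144 servings and 1.637 servings → $4.95.
Cheapest feasible corner: $4.95.

$4.95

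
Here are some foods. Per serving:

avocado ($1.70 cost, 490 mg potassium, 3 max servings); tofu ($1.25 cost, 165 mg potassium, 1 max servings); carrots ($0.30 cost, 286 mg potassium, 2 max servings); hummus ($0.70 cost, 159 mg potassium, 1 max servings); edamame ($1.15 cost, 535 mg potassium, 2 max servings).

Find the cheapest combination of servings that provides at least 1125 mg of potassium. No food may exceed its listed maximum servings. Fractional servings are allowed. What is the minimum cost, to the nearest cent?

$1.79

Cost per mg of potassium: carrots $0.0010, edamame $0.0021, avocado $0.0035, hummus $0.0044, tofu $0.0076.
Take 2 servings of carrots: +572.0 mg potassium for $0.60 (total $0.60, still need 553.0 mg).
Take 1.034 servings of edamame: +553.0 mg potassium for $1.19 (total $1.79, still need 0.0 mg).
Greedy by cheapest-per-mg is optimal for a single linear constraint, so the minimum cost is $1.79.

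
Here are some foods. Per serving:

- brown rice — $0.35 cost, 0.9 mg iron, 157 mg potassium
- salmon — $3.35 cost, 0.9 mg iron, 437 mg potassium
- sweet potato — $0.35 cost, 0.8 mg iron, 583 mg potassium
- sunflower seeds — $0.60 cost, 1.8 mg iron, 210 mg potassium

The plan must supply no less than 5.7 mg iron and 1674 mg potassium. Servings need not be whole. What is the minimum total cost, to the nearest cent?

$2.07

With two linear requirements the optimum uses one or two foods; enumerate the corners.
brown rice only: max(5.7/0.9, 1674/157) = 10.66 servings → $3.73.
salmon only: max(5.7/0.9, 1674/437) = 6.333 servings → $21.22.
sweet potato only: max(5.7/0.8, 1674/583) = 7.125 servings → $2.49.
sunflower seeds only: max(5.7/1.8, 1674/210) = 7.971 servings → $4.78.
brown rice + salmon with both tight: 3.906 servings and 2.427 servings → $9.50.
brown rice + sweet potato with both tight: 4.971 servings and 1.533 servings → $2.28.
brown rice + sunflower seeds: intersection lies outside the first quadrant.
salmon + sweet potato: the both-tight solution has a negative serving — not a feasible corner.
salmon + sunflower seeds with both tight: 3.039 servings and 1.647 servings → $11.17.
sweet potato + sunflower seeds with both tight: 2.061 servings and 2.251 servings → $2.07.
Cheapest feasible corner: $2.07.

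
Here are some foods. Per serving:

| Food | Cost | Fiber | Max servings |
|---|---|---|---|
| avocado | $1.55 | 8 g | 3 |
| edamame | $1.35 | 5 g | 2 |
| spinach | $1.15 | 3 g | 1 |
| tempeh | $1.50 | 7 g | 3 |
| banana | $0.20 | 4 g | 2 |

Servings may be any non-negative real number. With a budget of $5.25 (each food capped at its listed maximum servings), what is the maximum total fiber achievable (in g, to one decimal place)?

Fiber per dollar: banana 20, avocado 5.161, tempeh 4.667, edamame 3.704, spinach 2.609.
Take 2 servings of banana: spends $0.40, +8.0 g fiber (running total 8.0 g).
Take 3 servings of avocado: spends $4.65, +24.0 g fiber (running total 32.0 g).
Take 0.1333 servings of tempeh: spends $0.20, +0.9 g fiber (running total 32.9 g).
Filling greedily by fiber-per-dollar is optimal for one linear limit, giving 32.9 g.

32.9 g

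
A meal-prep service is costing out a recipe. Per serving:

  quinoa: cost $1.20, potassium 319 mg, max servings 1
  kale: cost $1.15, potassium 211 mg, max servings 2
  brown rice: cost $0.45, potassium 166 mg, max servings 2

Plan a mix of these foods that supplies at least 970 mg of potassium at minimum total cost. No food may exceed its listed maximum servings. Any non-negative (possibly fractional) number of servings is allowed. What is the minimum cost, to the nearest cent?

$3.84

Cost per mg of potassium: brown rice $0.0027, quinoa $0.0038, kale $0.0055.
Take 2 servings of brown rice: +332.0 mg potassium for $0.90 (total $0.90, still need 638.0 mg).
Take 1 serving of quinoa: +319.0 mg potassium for $1.20 (total $2.10, still need 319.0 mg).
Take 1.512 servings of kale: +319.0 mg potassium for $1.74 (total $3.84, still need 0.0 mg).
Greedy by cheapest-per-mg is optimal for a single linear constraint, so the minimum cost is $3.84.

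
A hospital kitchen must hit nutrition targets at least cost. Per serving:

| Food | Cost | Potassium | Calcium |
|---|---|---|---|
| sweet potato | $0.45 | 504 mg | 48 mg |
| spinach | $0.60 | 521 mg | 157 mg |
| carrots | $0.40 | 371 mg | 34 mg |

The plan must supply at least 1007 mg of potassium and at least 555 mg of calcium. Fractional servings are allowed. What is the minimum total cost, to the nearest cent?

$2.12

At the optimum either one food covers both requirements or two foods hit both targets exactly; no other combination can be cheaper.
sweet potato only: max(1007/504, 555/48) = 11.56 servings → $5.20.
spinach only: max(1007/521, 555/157) = 3.535 servings → $2.12.
carrots only: max(1007/371, 555/34) = 16.32 servings → $6.53.
sweet potato + spinach with both targets exact would need a negative amount; discard.
sweet potato + carrots: the both-tight solution has a negative serving — not a feasible corner.
spinach + carrots: the both-tight solution has a negative serving — not a feasible corner.
So the least-cost plan costs $2.12.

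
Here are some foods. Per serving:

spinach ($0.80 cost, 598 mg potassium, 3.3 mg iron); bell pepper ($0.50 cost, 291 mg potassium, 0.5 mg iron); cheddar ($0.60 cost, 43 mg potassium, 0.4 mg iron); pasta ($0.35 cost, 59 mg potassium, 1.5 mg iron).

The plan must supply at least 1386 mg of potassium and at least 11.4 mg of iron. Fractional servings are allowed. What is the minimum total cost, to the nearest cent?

$2.72

Two binding constraints pin down two serving amounts, so the optimal mix uses at most two foods. The candidates are each food alone (scaled to the tighter of potassium/iron) and each pair with both constraints tight.
spinach only: max(1386/598, 11.4/3.3) = 3.455 servings → $2.76.
bell pepper only: max(1386/291, 11.4/0.5) = 22.8 servings → $11.40.
cheddar only: max(1386/43, 11.4/0.4) = 32.23 servings → $19.34.
pasta only: max(1386/59, 11.4/1.5) = 23.49 servings → $8.22.
spinach + bell pepper: intersection lies outside the first quadrant.
spinach + cheddar with both tight: 0.6598 servings and 23.06 servings → $14.36.
spinach + pasta with both tight: 2.003 servings and 3.194 servings → $2.72.
bell pepper + cheddar with both tight: 0.6765 servings and 27.65 servings → $16.93.
bell pepper + pasta with both tight: 3.456 servings and 6.448 servings → $3.98.
cheddar + pasta with both targets exact would need a negative amount; discard.
So the least-cost plan costs $2.72.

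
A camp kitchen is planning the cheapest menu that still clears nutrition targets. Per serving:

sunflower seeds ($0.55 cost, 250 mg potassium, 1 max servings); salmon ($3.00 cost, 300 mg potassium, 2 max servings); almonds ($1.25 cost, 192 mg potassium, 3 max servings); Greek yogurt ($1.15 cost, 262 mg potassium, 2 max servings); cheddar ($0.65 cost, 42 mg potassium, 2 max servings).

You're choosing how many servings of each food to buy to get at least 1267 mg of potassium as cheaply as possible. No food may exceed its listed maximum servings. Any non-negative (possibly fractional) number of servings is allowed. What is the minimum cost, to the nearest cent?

$6.06

Cost per mg of potassium: sunflower seeds $0.0022, Greek yogurt $0.0044, almonds $0.0065, salmon $0.0100, cheddar $0.0155.
Take 1 serving of sunflower seeds: +250.0 mg potassium for $0.55 (total $0.55, still need 1017.0 mg).
Take 2 servings of Greek yogurt: +524.0 mg potassium for $2.30 (total $2.85, still need 493.0 mg).
Take 2.568 servings of almonds: +493.0 mg potassium for $3.21 (total $6.06, still need 0.0 mg).
Filling from the cheapest source first is optimal under one linear minimum: $6.06.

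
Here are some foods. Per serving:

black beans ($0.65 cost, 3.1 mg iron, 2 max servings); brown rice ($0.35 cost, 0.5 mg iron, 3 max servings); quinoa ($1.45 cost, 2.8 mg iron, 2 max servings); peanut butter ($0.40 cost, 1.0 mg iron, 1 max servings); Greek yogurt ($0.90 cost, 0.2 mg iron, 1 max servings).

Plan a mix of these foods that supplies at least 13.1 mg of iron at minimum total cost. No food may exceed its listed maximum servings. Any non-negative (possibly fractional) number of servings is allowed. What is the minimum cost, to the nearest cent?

Cost per mg of iron: black beans $0.2097, peanut butter $0.4000, quinoa $0.5179, brown rice $0.7000, Greek yogurt $4.5000.
Take 2 servings of black beans: +6.2 mg iron for $1.30 (total $1.30, still need 6.9 mg).
Take 1 serving of peanut butter: +1.0 mg iron for $0.40 (total $1.70, still need 5.9 mg).
Take 2 servings of quinoa: +5.6 mg iron for $2.90 (total $4.60, still need 0.3 mg).
Take 0.6 servings of brown rice: +0.3 mg iron for $0.21 (total $4.81, still need 0.0 mg).
Greedy by cheapest-per-mg is optimal for a single linear constraint, so the minimum cost is $4.81.

$4.81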